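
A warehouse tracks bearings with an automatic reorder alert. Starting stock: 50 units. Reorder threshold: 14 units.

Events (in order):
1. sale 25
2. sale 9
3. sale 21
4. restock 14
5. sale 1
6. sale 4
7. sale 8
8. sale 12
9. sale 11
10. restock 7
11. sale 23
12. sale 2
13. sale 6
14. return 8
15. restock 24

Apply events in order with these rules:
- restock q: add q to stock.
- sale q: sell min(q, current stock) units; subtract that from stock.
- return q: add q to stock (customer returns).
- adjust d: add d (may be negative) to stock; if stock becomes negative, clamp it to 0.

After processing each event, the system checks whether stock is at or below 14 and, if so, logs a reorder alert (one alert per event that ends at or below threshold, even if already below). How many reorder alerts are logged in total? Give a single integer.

Processing events:
Start: stock = 50
  Event 1 (sale 25): sell min(25,50)=25. stock: 50 - 25 = 25. total_sold = 25
  Event 2 (sale 9): sell min(9,25)=9. stock: 25 - 9 = 16. total_sold = 34
  Event 3 (sale 21): sell min(21,16)=16. stock: 16 - 16 = 0. total_sold = 50
  Event 4 (restock 14): 0 + 14 = 14
  Event 5 (sale 1): sell min(1,14)=1. stock: 14 - 1 = 13. total_sold = 51
  Event 6 (sale 4): sell min(4,13)=4. stock: 13 - 4 = 9. total_sold = 55
  Event 7 (sale 8): sell min(8,9)=8. stock: 9 - 8 = 1. total_sold = 63
  Event 8 (sale 12): sell min(12,1)=1. stock: 1 - 1 = 0. total_sold = 64
  Event 9 (sale 11): sell min(11,0)=0. stock: 0 - 0 = 0. total_sold = 64
  Event 10 (restock 7): 0 + 7 = 7
  Event 11 (sale 23): sell min(23,7)=7. stock: 7 - 7 = 0. total_sold = 71
  Event 12 (sale 2): sell min(2,0)=0. stock: 0 - 0 = 0. total_sold = 71
  Event 13 (sale 6): sell min(6,0)=0. stock: 0 - 0 = 0. total_sold = 71
  Event 14 (return 8): 0 + 8 = 8
  Event 15 (restock 24): 8 + 24 = 32
Final: stock = 32, total_sold = 71

Checking against threshold 14:
  After event 1: stock=25 > 14
  After event 2: stock=16 > 14
  After event 3: stock=0 <= 14 -> ALERT
  After event 4: stock=14 <= 14 -> ALERT
  After event 5: stock=13 <= 14 -> ALERT
  After event 6: stock=9 <= 14 -> ALERT
  After event 7: stock=1 <= 14 -> ALERT
  After event 8: stock=0 <= 14 -> ALERT
  After event 9: stock=0 <= 14 -> ALERT
  After event 10: stock=7 <= 14 -> ALERT
  After event 11: stock=0 <= 14 -> ALERT
  After event 12: stock=0 <= 14 -> ALERT
  After event 13: stock=0 <= 14 -> ALERT
  After event 14: stock=8 <= 14 -> ALERT
  After event 15: stock=32 > 14
Alert events: [3, 4, 5, 6, 7, 8, 9, 10, 11, 12, 13, 14]. Count = 12

Answer: 12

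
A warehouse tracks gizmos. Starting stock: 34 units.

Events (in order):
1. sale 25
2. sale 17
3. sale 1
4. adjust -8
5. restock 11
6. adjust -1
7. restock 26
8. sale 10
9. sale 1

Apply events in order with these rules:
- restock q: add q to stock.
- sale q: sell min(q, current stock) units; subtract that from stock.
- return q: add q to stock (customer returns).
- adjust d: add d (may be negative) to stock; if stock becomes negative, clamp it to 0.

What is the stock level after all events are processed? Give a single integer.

Processing events:
Start: stock = 34
  Event 1 (sale 25): sell min(25,34)=25. stock: 34 - 25 = 9. total_sold = 25
  Event 2 (sale 17): sell min(17,9)=9. stock: 9 - 9 = 0. total_sold = 34
  Event 3 (sale 1): sell min(1,0)=0. stock: 0 - 0 = 0. total_sold = 34
  Event 4 (adjust -8): 0 + -8 = 0 (clamped to 0)
  Event 5 (restock 11): 0 + 11 = 11
  Event 6 (adjust -1): 11 + -1 = 10
  Event 7 (restock 26): 10 + 26 = 36
  Event 8 (sale 10): sell min(10,36)=10. stock: 36 - 10 = 26. total_sold = 44
  Event 9 (sale 1): sell min(1,26)=1. stock: 26 - 1 = 25. total_sold = 45
Final: stock = 25, total_sold = 45

Answer: 25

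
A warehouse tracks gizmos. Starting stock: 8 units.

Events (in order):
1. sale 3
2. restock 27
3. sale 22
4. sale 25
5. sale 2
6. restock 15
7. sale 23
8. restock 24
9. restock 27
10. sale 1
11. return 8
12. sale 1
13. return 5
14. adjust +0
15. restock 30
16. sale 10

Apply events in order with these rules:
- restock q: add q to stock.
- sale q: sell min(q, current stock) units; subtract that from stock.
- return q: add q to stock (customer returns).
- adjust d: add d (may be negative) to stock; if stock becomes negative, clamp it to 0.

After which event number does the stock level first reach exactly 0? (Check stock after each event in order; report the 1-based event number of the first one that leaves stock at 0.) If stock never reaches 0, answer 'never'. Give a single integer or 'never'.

Processing events:
Start: stock = 8
  Event 1 (sale 3): sell min(3,8)=3. stock: 8 - 3 = 5. total_sold = 3
  Event 2 (restock 27): 5 + 27 = 32
  Event 3 (sale 22): sell min(22,32)=22. stock: 32 - 22 = 10. total_sold = 25
  Event 4 (sale 25): sell min(25,10)=10. stock: 10 - 10 = 0. total_sold = 35
  Event 5 (sale 2): sell min(2,0)=0. stock: 0 - 0 = 0. total_sold = 35
  Event 6 (restock 15): 0 + 15 = 15
  Event 7 (sale 23): sell min(23,15)=15. stock: 15 - 15 = 0. total_sold = 50
  Event 8 (restock 24): 0 + 24 = 24
  Event 9 (restock 27): 24 + 27 = 51
  Event 10 (sale 1): sell min(1,51)=1. stock: 51 - 1 = 50. total_sold = 51
  Event 11 (return 8): 50 + 8 = 58
  Event 12 (sale 1): sell min(1,58)=1. stock: 58 - 1 = 57. total_sold = 52
  Event 13 (return 5): 57 + 5 = 62
  Event 14 (adjust +0): 62 + 0 = 62
  Event 15 (restock 30): 62 + 30 = 92
  Event 16 (sale 10): sell min(10,92)=10. stock: 92 - 10 = 82. total_sold = 62
Final: stock = 82, total_sold = 62

First zero at event 4.

Answer: 4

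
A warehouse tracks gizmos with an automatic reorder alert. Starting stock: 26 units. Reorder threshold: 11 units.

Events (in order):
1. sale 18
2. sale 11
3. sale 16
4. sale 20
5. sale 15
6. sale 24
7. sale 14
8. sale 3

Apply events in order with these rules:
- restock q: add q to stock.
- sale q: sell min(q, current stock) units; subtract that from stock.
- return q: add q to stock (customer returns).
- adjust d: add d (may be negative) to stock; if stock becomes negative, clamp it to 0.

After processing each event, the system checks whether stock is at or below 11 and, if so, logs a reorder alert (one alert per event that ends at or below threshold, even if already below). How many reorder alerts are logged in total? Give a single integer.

Answer: 8

Derivation:
Processing events:
Start: stock = 26
  Event 1 (sale 18): sell min(18,26)=18. stock: 26 - 18 = 8. total_sold = 18
  Event 2 (sale 11): sell min(11,8)=8. stock: 8 - 8 = 0. total_sold = 26
  Event 3 (sale 16): sell min(16,0)=0. stock: 0 - 0 = 0. total_sold = 26
  Event 4 (sale 20): sell min(20,0)=0. stock: 0 - 0 = 0. total_sold = 26
  Event 5 (sale 15): sell min(15,0)=0. stock: 0 - 0 = 0. total_sold = 26
  Event 6 (sale 24): sell min(24,0)=0. stock: 0 - 0 = 0. total_sold = 26
  Event 7 (sale 14): sell min(14,0)=0. stock: 0 - 0 = 0. total_sold = 26
  Event 8 (sale 3): sell min(3,0)=0. stock: 0 - 0 = 0. total_sold = 26
Final: stock = 0, total_sold = 26

Checking against threshold 11:
  After event 1: stock=8 <= 11 -> ALERT
  After event 2: stock=0 <= 11 -> ALERT
  After event 3: stock=0 <= 11 -> ALERT
  After event 4: stock=0 <= 11 -> ALERT
  After event 5: stock=0 <= 11 -> ALERT
  After event 6: stock=0 <= 11 -> ALERT
  After event 7: stock=0 <= 11 -> ALERT
  After event 8: stock=0 <= 11 -> ALERT
Alert events: [1, 2, 3, 4, 5, 6, 7, 8]. Count = 8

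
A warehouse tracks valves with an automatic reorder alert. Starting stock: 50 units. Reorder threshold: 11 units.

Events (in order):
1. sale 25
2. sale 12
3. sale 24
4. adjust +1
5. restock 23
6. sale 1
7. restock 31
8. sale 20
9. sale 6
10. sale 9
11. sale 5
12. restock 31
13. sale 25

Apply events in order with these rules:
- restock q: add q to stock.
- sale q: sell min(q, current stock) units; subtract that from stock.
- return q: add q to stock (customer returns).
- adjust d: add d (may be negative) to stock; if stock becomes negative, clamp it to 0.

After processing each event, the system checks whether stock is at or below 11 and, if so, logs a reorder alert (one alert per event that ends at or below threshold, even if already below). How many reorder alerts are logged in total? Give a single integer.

Answer: 2

Derivation:
Processing events:
Start: stock = 50
  Event 1 (sale 25): sell min(25,50)=25. stock: 50 - 25 = 25. total_sold = 25
  Event 2 (sale 12): sell min(12,25)=12. stock: 25 - 12 = 13. total_sold = 37
  Event 3 (sale 24): sell min(24,13)=13. stock: 13 - 13 = 0. total_sold = 50
  Event 4 (adjust +1): 0 + 1 = 1
  Event 5 (restock 23): 1 + 23 = 24
  Event 6 (sale 1): sell min(1,24)=1. stock: 24 - 1 = 23. total_sold = 51
  Event 7 (restock 31): 23 + 31 = 54
  Event 8 (sale 20): sell min(20,54)=20. stock: 54 - 20 = 34. total_sold = 71
  Event 9 (sale 6): sell min(6,34)=6. stock: 34 - 6 = 28. total_sold = 77
  Event 10 (sale 9): sell min(9,28)=9. stock: 28 - 9 = 19. total_sold = 86
  Event 11 (sale 5): sell min(5,19)=5. stock: 19 - 5 = 14. total_sold = 91
  Event 12 (restock 31): 14 + 31 = 45
  Event 13 (sale 25): sell min(25,45)=25. stock: 45 - 25 = 20. total_sold = 116
Final: stock = 20, total_sold = 116

Checking against threshold 11:
  After event 1: stock=25 > 11
  After event 2: stock=13 > 11
  After event 3: stock=0 <= 11 -> ALERT
  After event 4: stock=1 <= 11 -> ALERT
  After event 5: stock=24 > 11
  After event 6: stock=23 > 11
  After event 7: stock=54 > 11
  After event 8: stock=34 > 11
  After event 9: stock=28 > 11
  After event 10: stock=19 > 11
  After event 11: stock=14 > 11
  After event 12: stock=45 > 11
  After event 13: stock=20 > 11
Alert events: [3, 4]. Count = 2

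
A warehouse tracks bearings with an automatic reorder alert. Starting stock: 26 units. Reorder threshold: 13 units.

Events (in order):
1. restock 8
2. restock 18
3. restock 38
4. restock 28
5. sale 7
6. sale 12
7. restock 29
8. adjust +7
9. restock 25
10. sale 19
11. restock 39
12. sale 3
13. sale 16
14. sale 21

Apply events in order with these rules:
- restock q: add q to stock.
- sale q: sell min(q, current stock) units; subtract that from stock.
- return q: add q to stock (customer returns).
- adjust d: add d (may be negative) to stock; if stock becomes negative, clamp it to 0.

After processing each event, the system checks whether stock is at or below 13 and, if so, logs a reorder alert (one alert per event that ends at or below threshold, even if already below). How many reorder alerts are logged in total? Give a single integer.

Answer: 0

Derivation:
Processing events:
Start: stock = 26
  Event 1 (restock 8): 26 + 8 = 34
  Event 2 (restock 18): 34 + 18 = 52
  Event 3 (restock 38): 52 + 38 = 90
  Event 4 (restock 28): 90 + 28 = 118
  Event 5 (sale 7): sell min(7,118)=7. stock: 118 - 7 = 111. total_sold = 7
  Event 6 (sale 12): sell min(12,111)=12. stock: 111 - 12 = 99. total_sold = 19
  Event 7 (restock 29): 99 + 29 = 128
  Event 8 (adjust +7): 128 + 7 = 135
  Event 9 (restock 25): 135 + 25 = 160
  Event 10 (sale 19): sell min(19,160)=19. stock: 160 - 19 = 141. total_sold = 38
  Event 11 (restock 39): 141 + 39 = 180
  Event 12 (sale 3): sell min(3,180)=3. stock: 180 - 3 = 177. total_sold = 41
  Event 13 (sale 16): sell min(16,177)=16. stock: 177 - 16 = 161. total_sold = 57
  Event 14 (sale 21): sell min(21,161)=21. stock: 161 - 21 = 140. total_sold = 78
Final: stock = 140, total_sold = 78

Checking against threshold 13:
  After event 1: stock=34 > 13
  After event 2: stock=52 > 13
  After event 3: stock=90 > 13
  After event 4: stock=118 > 13
  After event 5: stock=111 > 13
  After event 6: stock=99 > 13
  After event 7: stock=128 > 13
  After event 8: stock=135 > 13
  After event 9: stock=160 > 13
  After event 10: stock=141 > 13
  After event 11: stock=180 > 13
  After event 12: stock=177 > 13
  After event 13: stock=161 > 13
  After event 14: stock=140 > 13
Alert events: []. Count = 0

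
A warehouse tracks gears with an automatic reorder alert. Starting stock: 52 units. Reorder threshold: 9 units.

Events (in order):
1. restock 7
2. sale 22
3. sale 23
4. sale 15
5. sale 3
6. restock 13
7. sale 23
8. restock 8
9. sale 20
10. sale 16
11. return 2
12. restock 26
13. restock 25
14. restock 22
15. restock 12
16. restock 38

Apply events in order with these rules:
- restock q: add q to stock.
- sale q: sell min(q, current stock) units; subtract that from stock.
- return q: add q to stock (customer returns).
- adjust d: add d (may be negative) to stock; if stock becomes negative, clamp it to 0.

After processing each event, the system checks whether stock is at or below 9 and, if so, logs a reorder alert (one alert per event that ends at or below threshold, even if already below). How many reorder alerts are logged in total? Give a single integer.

Processing events:
Start: stock = 52
  Event 1 (restock 7): 52 + 7 = 59
  Event 2 (sale 22): sell min(22,59)=22. stock: 59 - 22 = 37. total_sold = 22
  Event 3 (sale 23): sell min(23,37)=23. stock: 37 - 23 = 14. total_sold = 45
  Event 4 (sale 15): sell min(15,14)=14. stock: 14 - 14 = 0. total_sold = 59
  Event 5 (sale 3): sell min(3,0)=0. stock: 0 - 0 = 0. total_sold = 59
  Event 6 (restock 13): 0 + 13 = 13
  Event 7 (sale 23): sell min(23,13)=13. stock: 13 - 13 = 0. total_sold = 72
  Event 8 (restock 8): 0 + 8 = 8
  Event 9 (sale 20): sell min(20,8)=8. stock: 8 - 8 = 0. total_sold = 80
  Event 10 (sale 16): sell min(16,0)=0. stock: 0 - 0 = 0. total_sold = 80
  Event 11 (return 2): 0 + 2 = 2
  Event 12 (restock 26): 2 + 26 = 28
  Event 13 (restock 25): 28 + 25 = 53
  Event 14 (restock 22): 53 + 22 = 75
  Event 15 (restock 12): 75 + 12 = 87
  Event 16 (restock 38): 87 + 38 = 125
Final: stock = 125, total_sold = 80

Checking against threshold 9:
  After event 1: stock=59 > 9
  After event 2: stock=37 > 9
  After event 3: stock=14 > 9
  After event 4: stock=0 <= 9 -> ALERT
  After event 5: stock=0 <= 9 -> ALERT
  After event 6: stock=13 > 9
  After event 7: stock=0 <= 9 -> ALERT
  After event 8: stock=8 <= 9 -> ALERT
  After event 9: stock=0 <= 9 -> ALERT
  After event 10: stock=0 <= 9 -> ALERT
  After event 11: stock=2 <= 9 -> ALERT
  After event 12: stock=28 > 9
  After event 13: stock=53 > 9
  After event 14: stock=75 > 9
  After event 15: stock=87 > 9
  After event 16: stock=125 > 9
Alert events: [4, 5, 7, 8, 9, 10, 11]. Count = 7

Answer: 7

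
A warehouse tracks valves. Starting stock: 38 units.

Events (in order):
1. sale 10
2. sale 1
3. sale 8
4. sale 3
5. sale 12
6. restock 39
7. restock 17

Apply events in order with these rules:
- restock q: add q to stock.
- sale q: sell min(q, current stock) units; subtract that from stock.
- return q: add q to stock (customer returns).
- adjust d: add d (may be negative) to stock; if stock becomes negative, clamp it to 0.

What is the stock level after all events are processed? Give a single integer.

Processing events:
Start: stock = 38
  Event 1 (sale 10): sell min(10,38)=10. stock: 38 - 10 = 28. total_sold = 10
  Event 2 (sale 1): sell min(1,28)=1. stock: 28 - 1 = 27. total_sold = 11
  Event 3 (sale 8): sell min(8,27)=8. stock: 27 - 8 = 19. total_sold = 19
  Event 4 (sale 3): sell min(3,19)=3. stock: 19 - 3 = 16. total_sold = 22
  Event 5 (sale 12): sell min(12,16)=12. stock: 16 - 12 = 4. total_sold = 34
  Event 6 (restock 39): 4 + 39 = 43
  Event 7 (restock 17): 43 + 17 = 60
Final: stock = 60, total_sold = 34

Answer: 60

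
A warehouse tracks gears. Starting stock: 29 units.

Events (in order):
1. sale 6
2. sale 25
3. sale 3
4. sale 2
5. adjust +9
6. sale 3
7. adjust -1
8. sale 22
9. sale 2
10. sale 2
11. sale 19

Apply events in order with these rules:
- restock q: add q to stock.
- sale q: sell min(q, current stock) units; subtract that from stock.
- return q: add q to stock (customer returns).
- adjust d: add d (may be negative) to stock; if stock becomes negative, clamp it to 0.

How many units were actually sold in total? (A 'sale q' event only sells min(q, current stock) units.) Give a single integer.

Answer: 37

Derivation:
Processing events:
Start: stock = 29
  Event 1 (sale 6): sell min(6,29)=6. stock: 29 - 6 = 23. total_sold = 6
  Event 2 (sale 25): sell min(25,23)=23. stock: 23 - 23 = 0. total_sold = 29
  Event 3 (sale 3): sell min(3,0)=0. stock: 0 - 0 = 0. total_sold = 29
  Event 4 (sale 2): sell min(2,0)=0. stock: 0 - 0 = 0. total_sold = 29
  Event 5 (adjust +9): 0 + 9 = 9
  Event 6 (sale 3): sell min(3,9)=3. stock: 9 - 3 = 6. total_sold = 32
  Event 7 (adjust -1): 6 + -1 = 5
  Event 8 (sale 22): sell min(22,5)=5. stock: 5 - 5 = 0. total_sold = 37
  Event 9 (sale 2): sell min(2,0)=0. stock: 0 - 0 = 0. total_sold = 37
  Event 10 (sale 2): sell min(2,0)=0. stock: 0 - 0 = 0. total_sold = 37
  Event 11 (sale 19): sell min(19,0)=0. stock: 0 - 0 = 0. total_sold = 37
Final: stock = 0, total_sold = 37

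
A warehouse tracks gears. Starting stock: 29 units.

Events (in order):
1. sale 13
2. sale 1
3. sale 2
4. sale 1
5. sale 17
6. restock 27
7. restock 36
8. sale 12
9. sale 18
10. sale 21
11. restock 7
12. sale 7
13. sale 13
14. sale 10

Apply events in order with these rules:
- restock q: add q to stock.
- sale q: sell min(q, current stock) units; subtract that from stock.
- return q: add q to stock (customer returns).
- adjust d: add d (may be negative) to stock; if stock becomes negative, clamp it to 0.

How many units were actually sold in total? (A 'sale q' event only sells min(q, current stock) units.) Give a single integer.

Answer: 99

Derivation:
Processing events:
Start: stock = 29
  Event 1 (sale 13): sell min(13,29)=13. stock: 29 - 13 = 16. total_sold = 13
  Event 2 (sale 1): sell min(1,16)=1. stock: 16 - 1 = 15. total_sold = 14
  Event 3 (sale 2): sell min(2,15)=2. stock: 15 - 2 = 13. total_sold = 16
  Event 4 (sale 1): sell min(1,13)=1. stock: 13 - 1 = 12. total_sold = 17
  Event 5 (sale 17): sell min(17,12)=12. stock: 12 - 12 = 0. total_sold = 29
  Event 6 (restock 27): 0 + 27 = 27
  Event 7 (restock 36): 27 + 36 = 63
  Event 8 (sale 12): sell min(12,63)=12. stock: 63 - 12 = 51. total_sold = 41
  Event 9 (sale 18): sell min(18,51)=18. stock: 51 - 18 = 33. total_sold = 59
  Event 10 (sale 21): sell min(21,33)=21. stock: 33 - 21 = 12. total_sold = 80
  Event 11 (restock 7): 12 + 7 = 19
  Event 12 (sale 7): sell min(7,19)=7. stock: 19 - 7 = 12. total_sold = 87
  Event 13 (sale 13): sell min(13,12)=12. stock: 12 - 12 = 0. total_sold = 99
  Event 14 (sale 10): sell min(10,0)=0. stock: 0 - 0 = 0. total_sold = 99
Final: stock = 0, total_sold = 99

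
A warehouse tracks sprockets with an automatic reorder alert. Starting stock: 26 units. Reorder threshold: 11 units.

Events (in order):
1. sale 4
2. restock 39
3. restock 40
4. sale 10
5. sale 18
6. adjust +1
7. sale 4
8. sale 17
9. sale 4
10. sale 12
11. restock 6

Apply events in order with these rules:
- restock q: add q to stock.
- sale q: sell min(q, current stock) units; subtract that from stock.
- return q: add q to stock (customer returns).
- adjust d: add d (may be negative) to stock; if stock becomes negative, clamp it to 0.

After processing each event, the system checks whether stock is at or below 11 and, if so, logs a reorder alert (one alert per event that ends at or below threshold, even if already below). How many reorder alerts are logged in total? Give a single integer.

Processing events:
Start: stock = 26
  Event 1 (sale 4): sell min(4,26)=4. stock: 26 - 4 = 22. total_sold = 4
  Event 2 (restock 39): 22 + 39 = 61
  Event 3 (restock 40): 61 + 40 = 101
  Event 4 (sale 10): sell min(10,101)=10. stock: 101 - 10 = 91. total_sold = 14
  Event 5 (sale 18): sell min(18,91)=18. stock: 91 - 18 = 73. total_sold = 32
  Event 6 (adjust +1): 73 + 1 = 74
  Event 7 (sale 4): sell min(4,74)=4. stock: 74 - 4 = 70. total_sold = 36
  Event 8 (sale 17): sell min(17,70)=17. stock: 70 - 17 = 53. total_sold = 53
  Event 9 (sale 4): sell min(4,53)=4. stock: 53 - 4 = 49. total_sold = 57
  Event 10 (sale 12): sell min(12,49)=12. stock: 49 - 12 = 37. total_sold = 69
  Event 11 (restock 6): 37 + 6 = 43
Final: stock = 43, total_sold = 69

Checking against threshold 11:
  After event 1: stock=22 > 11
  After event 2: stock=61 > 11
  After event 3: stock=101 > 11
  After event 4: stock=91 > 11
  After event 5: stock=73 > 11
  After event 6: stock=74 > 11
  After event 7: stock=70 > 11
  After event 8: stock=53 > 11
  After event 9: stock=49 > 11
  After event 10: stock=37 > 11
  After event 11: stock=43 > 11
Alert events: []. Count = 0

Answer: 0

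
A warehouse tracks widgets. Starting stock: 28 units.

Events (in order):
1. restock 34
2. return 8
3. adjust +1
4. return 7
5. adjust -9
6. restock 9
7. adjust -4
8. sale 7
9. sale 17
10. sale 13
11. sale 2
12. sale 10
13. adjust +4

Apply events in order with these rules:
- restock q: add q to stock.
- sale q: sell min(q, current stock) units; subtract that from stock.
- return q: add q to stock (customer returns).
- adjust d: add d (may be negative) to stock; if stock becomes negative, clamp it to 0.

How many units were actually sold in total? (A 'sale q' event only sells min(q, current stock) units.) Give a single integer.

Processing events:
Start: stock = 28
  Event 1 (restock 34): 28 + 34 = 62
  Event 2 (return 8): 62 + 8 = 70
  Event 3 (adjust +1): 70 + 1 = 71
  Event 4 (return 7): 71 + 7 = 78
  Event 5 (adjust -9): 78 + -9 = 69
  Event 6 (restock 9): 69 + 9 = 78
  Event 7 (adjust -4): 78 + -4 = 74
  Event 8 (sale 7): sell min(7,74)=7. stock: 74 - 7 = 67. total_sold = 7
  Event 9 (sale 17): sell min(17,67)=17. stock: 67 - 17 = 50. total_sold = 24
  Event 10 (sale 13): sell min(13,50)=13. stock: 50 - 13 = 37. total_sold = 37
  Event 11 (sale 2): sell min(2,37)=2. stock: 37 - 2 = 35. total_sold = 39
  Event 12 (sale 10): sell min(10,35)=10. stock: 35 - 10 = 25. total_sold = 49
  Event 13 (adjust +4): 25 + 4 = 29
Final: stock = 29, total_sold = 49

Answer: 49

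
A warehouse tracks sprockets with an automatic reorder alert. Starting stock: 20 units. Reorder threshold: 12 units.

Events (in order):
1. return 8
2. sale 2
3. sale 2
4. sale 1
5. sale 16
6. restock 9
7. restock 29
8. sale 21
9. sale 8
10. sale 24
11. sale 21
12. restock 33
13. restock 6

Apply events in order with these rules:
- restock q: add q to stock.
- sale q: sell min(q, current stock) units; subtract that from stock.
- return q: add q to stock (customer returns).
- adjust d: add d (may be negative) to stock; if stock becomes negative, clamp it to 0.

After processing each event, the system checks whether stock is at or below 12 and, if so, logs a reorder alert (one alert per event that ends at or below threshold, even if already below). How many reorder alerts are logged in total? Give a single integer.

Processing events:
Start: stock = 20
  Event 1 (return 8): 20 + 8 = 28
  Event 2 (sale 2): sell min(2,28)=2. stock: 28 - 2 = 26. total_sold = 2
  Event 3 (sale 2): sell min(2,26)=2. stock: 26 - 2 = 24. total_sold = 4
  Event 4 (sale 1): sell min(1,24)=1. stock: 24 - 1 = 23. total_sold = 5
  Event 5 (sale 16): sell min(16,23)=16. stock: 23 - 16 = 7. total_sold = 21
  Event 6 (restock 9): 7 + 9 = 16
  Event 7 (restock 29): 16 + 29 = 45
  Event 8 (sale 21): sell min(21,45)=21. stock: 45 - 21 = 24. total_sold = 42
  Event 9 (sale 8): sell min(8,24)=8. stock: 24 - 8 = 16. total_sold = 50
  Event 10 (sale 24): sell min(24,16)=16. stock: 16 - 16 = 0. total_sold = 66
  Event 11 (sale 21): sell min(21,0)=0. stock: 0 - 0 = 0. total_sold = 66
  Event 12 (restock 33): 0 + 33 = 33
  Event 13 (restock 6): 33 + 6 = 39
Final: stock = 39, total_sold = 66

Checking against threshold 12:
  After event 1: stock=28 > 12
  After event 2: stock=26 > 12
  After event 3: stock=24 > 12
  After event 4: stock=23 > 12
  After event 5: stock=7 <= 12 -> ALERT
  After event 6: stock=16 > 12
  After event 7: stock=45 > 12
  After event 8: stock=24 > 12
  After event 9: stock=16 > 12
  After event 10: stock=0 <= 12 -> ALERT
  After event 11: stock=0 <= 12 -> ALERT
  After event 12: stock=33 > 12
  After event 13: stock=39 > 12
Alert events: [5, 10, 11]. Count = 3

Answer: 3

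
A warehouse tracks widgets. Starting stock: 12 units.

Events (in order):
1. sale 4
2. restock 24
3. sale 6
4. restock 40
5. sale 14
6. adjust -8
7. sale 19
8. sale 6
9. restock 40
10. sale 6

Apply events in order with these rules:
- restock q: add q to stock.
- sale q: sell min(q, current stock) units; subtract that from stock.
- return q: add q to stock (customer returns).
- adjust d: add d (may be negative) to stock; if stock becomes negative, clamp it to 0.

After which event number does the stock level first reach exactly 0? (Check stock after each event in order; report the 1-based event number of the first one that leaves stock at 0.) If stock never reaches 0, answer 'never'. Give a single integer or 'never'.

Processing events:
Start: stock = 12
  Event 1 (sale 4): sell min(4,12)=4. stock: 12 - 4 = 8. total_sold = 4
  Event 2 (restock 24): 8 + 24 = 32
  Event 3 (sale 6): sell min(6,32)=6. stock: 32 - 6 = 26. total_sold = 10
  Event 4 (restock 40): 26 + 40 = 66
  Event 5 (sale 14): sell min(14,66)=14. stock: 66 - 14 = 52. total_sold = 24
  Event 6 (adjust -8): 52 + -8 = 44
  Event 7 (sale 19): sell min(19,44)=19. stock: 44 - 19 = 25. total_sold = 43
  Event 8 (sale 6): sell min(6,25)=6. stock: 25 - 6 = 19. total_sold = 49
  Event 9 (restock 40): 19 + 40 = 59
  Event 10 (sale 6): sell min(6,59)=6. stock: 59 - 6 = 53. total_sold = 55
Final: stock = 53, total_sold = 55

Stock never reaches 0.

Answer: never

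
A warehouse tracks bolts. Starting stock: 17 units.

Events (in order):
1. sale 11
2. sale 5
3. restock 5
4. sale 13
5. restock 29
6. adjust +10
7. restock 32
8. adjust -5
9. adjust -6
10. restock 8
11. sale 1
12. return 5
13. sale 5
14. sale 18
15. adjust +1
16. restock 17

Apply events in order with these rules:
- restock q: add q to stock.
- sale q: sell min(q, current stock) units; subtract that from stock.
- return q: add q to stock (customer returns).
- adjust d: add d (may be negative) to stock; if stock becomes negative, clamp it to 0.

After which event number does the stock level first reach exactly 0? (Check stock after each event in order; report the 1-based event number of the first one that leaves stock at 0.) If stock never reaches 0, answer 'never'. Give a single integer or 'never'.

Answer: 4

Derivation:
Processing events:
Start: stock = 17
  Event 1 (sale 11): sell min(11,17)=11. stock: 17 - 11 = 6. total_sold = 11
  Event 2 (sale 5): sell min(5,6)=5. stock: 6 - 5 = 1. total_sold = 16
  Event 3 (restock 5): 1 + 5 = 6
  Event 4 (sale 13): sell min(13,6)=6. stock: 6 - 6 = 0. total_sold = 22
  Event 5 (restock 29): 0 + 29 = 29
  Event 6 (adjust +10): 29 + 10 = 39
  Event 7 (restock 32): 39 + 32 = 71
  Event 8 (adjust -5): 71 + -5 = 66
  Event 9 (adjust -6): 66 + -6 = 60
  Event 10 (restock 8): 60 + 8 = 68
  Event 11 (sale 1): sell min(1,68)=1. stock: 68 - 1 = 67. total_sold = 23
  Event 12 (return 5): 67 + 5 = 72
  Event 13 (sale 5): sell min(5,72)=5. stock: 72 - 5 = 67. total_sold = 28
  Event 14 (sale 18): sell min(18,67)=18. stock: 67 - 18 = 49. total_sold = 46
  Event 15 (adjust +1): 49 + 1 = 50
  Event 16 (restock 17): 50 + 17 = 67
Final: stock = 67, total_sold = 46

First zero at event 4.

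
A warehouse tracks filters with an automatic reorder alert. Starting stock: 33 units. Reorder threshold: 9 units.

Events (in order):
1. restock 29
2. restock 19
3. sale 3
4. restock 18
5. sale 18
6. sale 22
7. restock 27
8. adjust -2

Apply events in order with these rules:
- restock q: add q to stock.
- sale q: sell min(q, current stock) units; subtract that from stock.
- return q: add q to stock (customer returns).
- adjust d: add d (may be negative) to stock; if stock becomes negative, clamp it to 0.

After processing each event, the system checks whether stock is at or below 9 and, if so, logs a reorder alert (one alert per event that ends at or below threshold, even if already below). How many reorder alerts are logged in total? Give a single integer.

Answer: 0

Derivation:
Processing events:
Start: stock = 33
  Event 1 (restock 29): 33 + 29 = 62
  Event 2 (restock 19): 62 + 19 = 81
  Event 3 (sale 3): sell min(3,81)=3. stock: 81 - 3 = 78. total_sold = 3
  Event 4 (restock 18): 78 + 18 = 96
  Event 5 (sale 18): sell min(18,96)=18. stock: 96 - 18 = 78. total_sold = 21
  Event 6 (sale 22): sell min(22,78)=22. stock: 78 - 22 = 56. total_sold = 43
  Event 7 (restock 27): 56 + 27 = 83
  Event 8 (adjust -2): 83 + -2 = 81
Final: stock = 81, total_sold = 43

Checking against threshold 9:
  After event 1: stock=62 > 9
  After event 2: stock=81 > 9
  After event 3: stock=78 > 9
  After event 4: stock=96 > 9
  After event 5: stock=78 > 9
  After event 6: stock=56 > 9
  After event 7: stock=83 > 9
  After event 8: stock=81 > 9
Alert events: []. Count = 0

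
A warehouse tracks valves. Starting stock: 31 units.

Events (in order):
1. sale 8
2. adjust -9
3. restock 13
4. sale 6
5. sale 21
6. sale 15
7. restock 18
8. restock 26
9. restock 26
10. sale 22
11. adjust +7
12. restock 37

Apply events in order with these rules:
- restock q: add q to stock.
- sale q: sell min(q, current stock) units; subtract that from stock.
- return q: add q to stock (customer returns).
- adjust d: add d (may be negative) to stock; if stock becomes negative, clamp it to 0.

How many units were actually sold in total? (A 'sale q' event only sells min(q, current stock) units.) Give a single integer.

Processing events:
Start: stock = 31
  Event 1 (sale 8): sell min(8,31)=8. stock: 31 - 8 = 23. total_sold = 8
  Event 2 (adjust -9): 23 + -9 = 14
  Event 3 (restock 13): 14 + 13 = 27
  Event 4 (sale 6): sell min(6,27)=6. stock: 27 - 6 = 21. total_sold = 14
  Event 5 (sale 21): sell min(21,21)=21. stock: 21 - 21 = 0. total_sold = 35
  Event 6 (sale 15): sell min(15,0)=0. stock: 0 - 0 = 0. total_sold = 35
  Event 7 (restock 18): 0 + 18 = 18
  Event 8 (restock 26): 18 + 26 = 44
  Event 9 (restock 26): 44 + 26 = 70
  Event 10 (sale 22): sell min(22,70)=22. stock: 70 - 22 = 48. total_sold = 57
  Event 11 (adjust +7): 48 + 7 = 55
  Event 12 (restock 37): 55 + 37 = 92
Final: stock = 92, total_sold = 57

Answer: 57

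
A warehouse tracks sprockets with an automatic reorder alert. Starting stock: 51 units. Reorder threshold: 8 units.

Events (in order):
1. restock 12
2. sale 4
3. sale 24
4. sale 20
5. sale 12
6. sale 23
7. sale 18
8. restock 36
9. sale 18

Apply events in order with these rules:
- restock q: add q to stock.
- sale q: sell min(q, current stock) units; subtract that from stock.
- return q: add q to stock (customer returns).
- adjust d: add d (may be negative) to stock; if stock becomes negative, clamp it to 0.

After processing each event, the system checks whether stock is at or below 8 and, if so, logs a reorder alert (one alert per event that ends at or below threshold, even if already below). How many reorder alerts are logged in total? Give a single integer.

Processing events:
Start: stock = 51
  Event 1 (restock 12): 51 + 12 = 63
  Event 2 (sale 4): sell min(4,63)=4. stock: 63 - 4 = 59. total_sold = 4
  Event 3 (sale 24): sell min(24,59)=24. stock: 59 - 24 = 35. total_sold = 28
  Event 4 (sale 20): sell min(20,35)=20. stock: 35 - 20 = 15. total_sold = 48
  Event 5 (sale 12): sell min(12,15)=12. stock: 15 - 12 = 3. total_sold = 60
  Event 6 (sale 23): sell min(23,3)=3. stock: 3 - 3 = 0. total_sold = 63
  Event 7 (sale 18): sell min(18,0)=0. stock: 0 - 0 = 0. total_sold = 63
  Event 8 (restock 36): 0 + 36 = 36
  Event 9 (sale 18): sell min(18,36)=18. stock: 36 - 18 = 18. total_sold = 81
Final: stock = 18, total_sold = 81

Checking against threshold 8:
  After event 1: stock=63 > 8
  After event 2: stock=59 > 8
  After event 3: stock=35 > 8
  After event 4: stock=15 > 8
  After event 5: stock=3 <= 8 -> ALERT
  After event 6: stock=0 <= 8 -> ALERT
  After event 7: stock=0 <= 8 -> ALERT
  After event 8: stock=36 > 8
  After event 9: stock=18 > 8
Alert events: [5, 6, 7]. Count = 3

Answer: 3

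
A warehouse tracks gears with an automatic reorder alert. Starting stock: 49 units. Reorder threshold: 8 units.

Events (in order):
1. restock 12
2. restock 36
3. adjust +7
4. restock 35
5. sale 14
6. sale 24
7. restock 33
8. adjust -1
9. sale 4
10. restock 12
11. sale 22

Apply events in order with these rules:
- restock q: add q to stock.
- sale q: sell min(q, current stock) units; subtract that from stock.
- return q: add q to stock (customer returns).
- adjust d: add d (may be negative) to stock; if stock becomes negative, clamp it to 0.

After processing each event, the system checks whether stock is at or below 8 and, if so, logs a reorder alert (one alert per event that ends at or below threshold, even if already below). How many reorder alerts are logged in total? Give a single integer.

Answer: 0

Derivation:
Processing events:
Start: stock = 49
  Event 1 (restock 12): 49 + 12 = 61
  Event 2 (restock 36): 61 + 36 = 97
  Event 3 (adjust +7): 97 + 7 = 104
  Event 4 (restock 35): 104 + 35 = 139
  Event 5 (sale 14): sell min(14,139)=14. stock: 139 - 14 = 125. total_sold = 14
  Event 6 (sale 24): sell min(24,125)=24. stock: 125 - 24 = 101. total_sold = 38
  Event 7 (restock 33): 101 + 33 = 134
  Event 8 (adjust -1): 134 + -1 = 133
  Event 9 (sale 4): sell min(4,133)=4. stock: 133 - 4 = 129. total_sold = 42
  Event 10 (restock 12): 129 + 12 = 141
  Event 11 (sale 22): sell min(22,141)=22. stock: 141 - 22 = 119. total_sold = 64
Final: stock = 119, total_sold = 64

Checking against threshold 8:
  After event 1: stock=61 > 8
  After event 2: stock=97 > 8
  After event 3: stock=104 > 8
  After event 4: stock=139 > 8
  After event 5: stock=125 > 8
  After event 6: stock=101 > 8
  After event 7: stock=134 > 8
  After event 8: stock=133 > 8
  After event 9: stock=129 > 8
  After event 10: stock=141 > 8
  After event 11: stock=119 > 8
Alert events: []. Count = 0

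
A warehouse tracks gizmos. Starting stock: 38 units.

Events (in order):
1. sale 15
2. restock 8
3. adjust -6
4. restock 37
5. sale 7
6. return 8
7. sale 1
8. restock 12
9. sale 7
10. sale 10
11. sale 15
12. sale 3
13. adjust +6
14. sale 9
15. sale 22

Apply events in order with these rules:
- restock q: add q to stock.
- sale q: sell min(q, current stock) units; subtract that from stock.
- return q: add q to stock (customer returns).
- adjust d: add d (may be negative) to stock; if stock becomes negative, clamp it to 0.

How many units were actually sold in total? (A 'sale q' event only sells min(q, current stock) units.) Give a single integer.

Answer: 89

Derivation:
Processing events:
Start: stock = 38
  Event 1 (sale 15): sell min(15,38)=15. stock: 38 - 15 = 23. total_sold = 15
  Event 2 (restock 8): 23 + 8 = 31
  Event 3 (adjust -6): 31 + -6 = 25
  Event 4 (restock 37): 25 + 37 = 62
  Event 5 (sale 7): sell min(7,62)=7. stock: 62 - 7 = 55. total_sold = 22
  Event 6 (return 8): 55 + 8 = 63
  Event 7 (sale 1): sell min(1,63)=1. stock: 63 - 1 = 62. total_sold = 23
  Event 8 (restock 12): 62 + 12 = 74
  Event 9 (sale 7): sell min(7,74)=7. stock: 74 - 7 = 67. total_sold = 30
  Event 10 (sale 10): sell min(10,67)=10. stock: 67 - 10 = 57. total_sold = 40
  Event 11 (sale 15): sell min(15,57)=15. stock: 57 - 15 = 42. total_sold = 55
  Event 12 (sale 3): sell min(3,42)=3. stock: 42 - 3 = 39. total_sold = 58
  Event 13 (adjust +6): 39 + 6 = 45
  Event 14 (sale 9): sell min(9,45)=9. stock: 45 - 9 = 36. total_sold = 67
  Event 15 (sale 22): sell min(22,36)=22. stock: 36 - 22 = 14. total_sold = 89
Final: stock = 14, total_sold = 89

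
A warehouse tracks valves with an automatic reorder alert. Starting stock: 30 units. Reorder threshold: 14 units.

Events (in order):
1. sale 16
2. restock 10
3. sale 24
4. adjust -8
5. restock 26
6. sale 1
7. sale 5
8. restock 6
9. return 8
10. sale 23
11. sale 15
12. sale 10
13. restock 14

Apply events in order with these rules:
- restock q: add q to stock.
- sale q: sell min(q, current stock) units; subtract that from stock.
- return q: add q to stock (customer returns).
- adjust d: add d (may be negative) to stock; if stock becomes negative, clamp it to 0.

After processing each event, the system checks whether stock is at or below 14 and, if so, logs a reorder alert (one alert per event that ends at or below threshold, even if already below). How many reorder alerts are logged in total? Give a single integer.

Answer: 7

Derivation:
Processing events:
Start: stock = 30
  Event 1 (sale 16): sell min(16,30)=16. stock: 30 - 16 = 14. total_sold = 16
  Event 2 (restock 10): 14 + 10 = 24
  Event 3 (sale 24): sell min(24,24)=24. stock: 24 - 24 = 0. total_sold = 40
  Event 4 (adjust -8): 0 + -8 = 0 (clamped to 0)
  Event 5 (restock 26): 0 + 26 = 26
  Event 6 (sale 1): sell min(1,26)=1. stock: 26 - 1 = 25. total_sold = 41
  Event 7 (sale 5): sell min(5,25)=5. stock: 25 - 5 = 20. total_sold = 46
  Event 8 (restock 6): 20 + 6 = 26
  Event 9 (return 8): 26 + 8 = 34
  Event 10 (sale 23): sell min(23,34)=23. stock: 34 - 23 = 11. total_sold = 69
  Event 11 (sale 15): sell min(15,11)=11. stock: 11 - 11 = 0. total_sold = 80
  Event 12 (sale 10): sell min(10,0)=0. stock: 0 - 0 = 0. total_sold = 80
  Event 13 (restock 14): 0 + 14 = 14
Final: stock = 14, total_sold = 80

Checking against threshold 14:
  After event 1: stock=14 <= 14 -> ALERT
  After event 2: stock=24 > 14
  After event 3: stock=0 <= 14 -> ALERT
  After event 4: stock=0 <= 14 -> ALERT
  After event 5: stock=26 > 14
  After event 6: stock=25 > 14
  After event 7: stock=20 > 14
  After event 8: stock=26 > 14
  After event 9: stock=34 > 14
  After event 10: stock=11 <= 14 -> ALERT
  After event 11: stock=0 <= 14 -> ALERT
  After event 12: stock=0 <= 14 -> ALERT
  After event 13: stock=14 <= 14 -> ALERT
Alert events: [1, 3, 4, 10, 11, 12, 13]. Count = 7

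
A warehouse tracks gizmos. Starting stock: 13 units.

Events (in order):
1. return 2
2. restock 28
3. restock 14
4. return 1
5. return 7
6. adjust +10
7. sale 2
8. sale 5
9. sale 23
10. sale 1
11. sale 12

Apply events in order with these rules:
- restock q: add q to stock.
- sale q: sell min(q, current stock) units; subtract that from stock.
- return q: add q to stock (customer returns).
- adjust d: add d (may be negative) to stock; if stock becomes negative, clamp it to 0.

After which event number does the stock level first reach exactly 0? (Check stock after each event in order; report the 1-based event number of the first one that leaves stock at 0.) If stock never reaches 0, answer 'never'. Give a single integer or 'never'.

Answer: never

Derivation:
Processing events:
Start: stock = 13
  Event 1 (return 2): 13 + 2 = 15
  Event 2 (restock 28): 15 + 28 = 43
  Event 3 (restock 14): 43 + 14 = 57
  Event 4 (return 1): 57 + 1 = 58
  Event 5 (return 7): 58 + 7 = 65
  Event 6 (adjust +10): 65 + 10 = 75
  Event 7 (sale 2): sell min(2,75)=2. stock: 75 - 2 = 73. total_sold = 2
  Event 8 (sale 5): sell min(5,73)=5. stock: 73 - 5 = 68. total_sold = 7
  Event 9 (sale 23): sell min(23,68)=23. stock: 68 - 23 = 45. total_sold = 30
  Event 10 (sale 1): sell min(1,45)=1. stock: 45 - 1 = 44. total_sold = 31
  Event 11 (sale 12): sell min(12,44)=12. stock: 44 - 12 = 32. total_sold = 43
Final: stock = 32, total_sold = 43

Stock never reaches 0.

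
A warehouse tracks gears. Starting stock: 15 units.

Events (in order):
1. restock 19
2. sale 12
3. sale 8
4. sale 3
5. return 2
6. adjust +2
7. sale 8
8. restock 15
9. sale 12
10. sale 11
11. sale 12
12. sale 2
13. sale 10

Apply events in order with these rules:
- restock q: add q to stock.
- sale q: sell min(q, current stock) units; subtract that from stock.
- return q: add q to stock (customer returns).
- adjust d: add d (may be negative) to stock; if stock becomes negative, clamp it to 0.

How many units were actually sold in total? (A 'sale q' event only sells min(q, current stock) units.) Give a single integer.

Processing events:
Start: stock = 15
  Event 1 (restock 19): 15 + 19 = 34
  Event 2 (sale 12): sell min(12,34)=12. stock: 34 - 12 = 22. total_sold = 12
  Event 3 (sale 8): sell min(8,22)=8. stock: 22 - 8 = 14. total_sold = 20
  Event 4 (sale 3): sell min(3,14)=3. stock: 14 - 3 = 11. total_sold = 23
  Event 5 (return 2): 11 + 2 = 13
  Event 6 (adjust +2): 13 + 2 = 15
  Event 7 (sale 8): sell min(8,15)=8. stock: 15 - 8 = 7. total_sold = 31
  Event 8 (restock 15): 7 + 15 = 22
  Event 9 (sale 12): sell min(12,22)=12. stock: 22 - 12 = 10. total_sold = 43
  Event 10 (sale 11): sell min(11,10)=10. stock: 10 - 10 = 0. total_sold = 53
  Event 11 (sale 12): sell min(12,0)=0. stock: 0 - 0 = 0. total_sold = 53
  Event 12 (sale 2): sell min(2,0)=0. stock: 0 - 0 = 0. total_sold = 53
  Event 13 (sale 10): sell min(10,0)=0. stock: 0 - 0 = 0. total_sold = 53
Final: stock = 0, total_sold = 53

Answer: 53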